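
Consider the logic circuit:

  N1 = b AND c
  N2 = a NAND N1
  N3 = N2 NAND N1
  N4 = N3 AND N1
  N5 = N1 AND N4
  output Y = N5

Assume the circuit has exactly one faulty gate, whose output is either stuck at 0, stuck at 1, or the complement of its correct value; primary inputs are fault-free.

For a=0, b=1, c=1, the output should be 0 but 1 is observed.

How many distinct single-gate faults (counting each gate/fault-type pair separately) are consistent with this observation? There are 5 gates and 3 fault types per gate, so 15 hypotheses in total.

8

Fault-free: N1=1, N2=1, N3=0, N4=0, N5=0 → 0. Observed 1.
  N1: none of the 3 fault types match ✗
  N2: stuck-at-0, inverted output ✓; others ✗
  N3: stuck-at-1, inverted output ✓; others ✗
  N4: stuck-at-1, inverted output ✓; others ✗
  N5: stuck-at-1, inverted output ✓; others ✗
Consistent faults: {N2 stuck-at-0, N2 inverted output, N3 stuck-at-1, N3 inverted output, N4 stuck-at-1, N4 inverted output, N5 stuck-at-1, N5 inverted output} — 8 in all.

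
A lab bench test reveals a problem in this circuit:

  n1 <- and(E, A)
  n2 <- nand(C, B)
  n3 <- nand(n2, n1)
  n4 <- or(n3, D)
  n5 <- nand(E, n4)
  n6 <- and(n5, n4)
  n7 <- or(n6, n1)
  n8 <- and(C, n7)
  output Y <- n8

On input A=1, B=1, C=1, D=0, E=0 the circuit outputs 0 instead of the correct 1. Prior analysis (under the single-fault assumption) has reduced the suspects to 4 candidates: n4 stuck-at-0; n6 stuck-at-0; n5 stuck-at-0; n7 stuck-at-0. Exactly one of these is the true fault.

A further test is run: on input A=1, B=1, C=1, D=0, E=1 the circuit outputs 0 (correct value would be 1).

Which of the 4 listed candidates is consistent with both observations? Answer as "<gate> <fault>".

n7 stuck-at-0

Evaluate each candidate on input A=1, B=1, C=1, D=0, E=1:
  n4 stuck-at-0: n1=1, n2=0, n3=1, n4=0 [stuck-at-0], n5=1, n6=0, n7=1, n8=1 → 1 — eliminated
  n6 stuck-at-0: n1=1, n2=0, n3=1, n4=1, n5=0, n6=0 [stuck-at-0], n7=1, n8=1 → 1 — eliminated
  n5 stuck-at-0: n1=1, n2=0, n3=1, n4=1, n5=0 [stuck-at-0], n6=0, n7=1, n8=1 → 1 — eliminated
  n7 stuck-at-0: n1=1, n2=0, n3=1, n4=1, n5=0, n6=0, n7=0 [stuck-at-0], n8=0 → 0 — matches
Only n7 stuck-at-0 reproduces the observed 0.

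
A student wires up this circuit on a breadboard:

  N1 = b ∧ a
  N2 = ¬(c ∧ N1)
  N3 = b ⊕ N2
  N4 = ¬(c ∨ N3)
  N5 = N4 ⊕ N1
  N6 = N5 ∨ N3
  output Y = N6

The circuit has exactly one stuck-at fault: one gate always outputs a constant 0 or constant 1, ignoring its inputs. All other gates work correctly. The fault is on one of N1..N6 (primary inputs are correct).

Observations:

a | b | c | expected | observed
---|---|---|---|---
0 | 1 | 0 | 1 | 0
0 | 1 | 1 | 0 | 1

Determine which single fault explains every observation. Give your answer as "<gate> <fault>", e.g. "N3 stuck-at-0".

N1 stuck-at-1

Fault-free values for test 1 (a=0, b=1, c=0): N1=0, N2=1, N3=0, N4=1, N5=1, N6=1, giving Y=1. Observed 0.
Test 1: faults giving observed 0 are {N1 stuck-at-1, N4 stuck-at-0, N5 stuck-at-0, N6 stuck-at-0}.
Test 2 (a=0, b=1, c=1): fault-free N1=0, N2=1, N3=0, N4=0, N5=0, N6=0 → 0; observed 1. Eliminates N4 stuck-at-0, N5 stuck-at-0, N6 stuck-at-0.
Only N1 stuck-at-1 is consistent with every test.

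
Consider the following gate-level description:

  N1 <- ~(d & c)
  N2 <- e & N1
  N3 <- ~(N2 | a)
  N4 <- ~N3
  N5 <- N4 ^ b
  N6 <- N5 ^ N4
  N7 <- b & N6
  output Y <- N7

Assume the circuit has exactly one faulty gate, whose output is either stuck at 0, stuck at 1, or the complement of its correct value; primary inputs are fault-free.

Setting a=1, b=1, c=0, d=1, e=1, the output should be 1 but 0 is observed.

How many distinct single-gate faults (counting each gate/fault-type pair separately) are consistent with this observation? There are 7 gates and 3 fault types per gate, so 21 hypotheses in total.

Fault-free: N1=1, N2=1, N3=0, N4=1, N5=0, N6=1, N7=1 → 1. Observed 0.
  N1: none of the 3 fault types match ✗
  N2: none of the 3 fault types match ✗
  N3: none of the 3 fault types match ✗
  N4: none of the 3 fault types match ✗
  N5: stuck-at-1, inverted output ✓; others ✗
  N6: stuck-at-0, inverted output ✓; others ✗
  N7: stuck-at-0, inverted output ✓; others ✗
Consistent faults: {N5 stuck-at-1, N5 inverted output, N6 stuck-at-0, N6 inverted output, N7 stuck-at-0, N7 inverted output} — 6 in all.

6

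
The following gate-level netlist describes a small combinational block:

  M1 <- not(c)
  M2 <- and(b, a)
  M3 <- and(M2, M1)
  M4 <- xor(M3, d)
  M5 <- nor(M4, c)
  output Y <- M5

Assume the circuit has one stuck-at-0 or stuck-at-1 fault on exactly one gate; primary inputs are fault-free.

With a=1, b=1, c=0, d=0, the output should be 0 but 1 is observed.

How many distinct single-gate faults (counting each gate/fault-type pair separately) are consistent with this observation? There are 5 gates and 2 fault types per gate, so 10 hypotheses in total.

5

Fault-free: M1=1, M2=1, M3=1, M4=1, M5=0 → 0. Observed 1.
  M1 stuck-at-0: output 1 ✓
  M1 stuck-at-1: output 0 ✗
  M2 stuck-at-0: output 1 ✓
  M2 stuck-at-1: output 0 ✗
  M3 stuck-at-0: output 1 ✓
  M3 stuck-at-1: output 0 ✗
  M4 stuck-at-0: output 1 ✓
  M4 stuck-at-1: output 0 ✗
  M5 stuck-at-0: output 0 ✗
  M5 stuck-at-1: output 1 ✓
Consistent faults: {M1 stuck-at-0, M2 stuck-at-0, M3 stuck-at-0, M4 stuck-at-0, M5 stuck-at-1} — 5 in all.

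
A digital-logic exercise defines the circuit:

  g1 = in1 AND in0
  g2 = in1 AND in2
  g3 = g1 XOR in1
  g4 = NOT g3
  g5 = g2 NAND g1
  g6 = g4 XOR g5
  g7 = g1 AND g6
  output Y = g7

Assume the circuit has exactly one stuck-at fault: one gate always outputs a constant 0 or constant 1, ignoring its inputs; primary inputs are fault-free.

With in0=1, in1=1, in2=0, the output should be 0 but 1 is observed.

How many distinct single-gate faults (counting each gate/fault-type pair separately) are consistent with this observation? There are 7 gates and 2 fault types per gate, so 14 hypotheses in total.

Fault-free: g1=1, g2=0, g3=0, g4=1, g5=1, g6=0, g7=0 → 0. Observed 1.
  g1 stuck-at-0: output 0 ✗
  g1 stuck-at-1: output 0 ✗
  g2 stuck-at-0: output 0 ✗
  g2 stuck-at-1: output 1 ✓
  g3 stuck-at-0: output 0 ✗
  g3 stuck-at-1: output 1 ✓
  g4 stuck-at-0: output 1 ✓
  g4 stuck-at-1: output 0 ✗
  g5 stuck-at-0: output 1 ✓
  g5 stuck-at-1: output 0 ✗
  g6 stuck-at-0: output 0 ✗
  g6 stuck-at-1: output 1 ✓
  g7 stuck-at-0: output 0 ✗
  g7 stuck-at-1: output 1 ✓
Consistent faults: {g2 stuck-at-1, g3 stuck-at-1, g4 stuck-at-0, g5 stuck-at-0, g6 stuck-at-1, g7 stuck-at-1} — 6 in all.

6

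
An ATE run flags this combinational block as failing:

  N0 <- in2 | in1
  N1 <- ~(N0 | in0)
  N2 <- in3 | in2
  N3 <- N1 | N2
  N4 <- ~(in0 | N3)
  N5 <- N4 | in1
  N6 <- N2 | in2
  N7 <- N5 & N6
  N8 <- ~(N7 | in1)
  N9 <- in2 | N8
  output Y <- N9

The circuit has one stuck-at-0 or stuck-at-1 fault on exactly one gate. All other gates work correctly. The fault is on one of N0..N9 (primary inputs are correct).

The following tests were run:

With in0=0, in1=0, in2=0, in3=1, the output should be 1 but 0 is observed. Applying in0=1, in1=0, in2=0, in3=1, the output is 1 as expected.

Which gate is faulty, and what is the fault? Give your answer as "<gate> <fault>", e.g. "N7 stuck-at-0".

Fault-free values for test 1 (in0=0, in1=0, in2=0, in3=1): N0=0, N1=1, N2=1, N3=1, N4=0, N5=0, N6=1, N7=0, N8=1, N9=1, giving Y=1. Observed 0.
Test 1: faults giving observed 0 are {N3 stuck-at-0, N4 stuck-at-1, N5 stuck-at-1, N7 stuck-at-1, N8 stuck-at-0, N9 stuck-at-0}.
Test 2 (in0=1, in1=0, in2=0, in3=1): fault-free N0=0, N1=0, N2=1, N3=1, N4=0, N5=0, N6=1, N7=0, N8=1, N9=1 → 1; observed 1. Eliminates N4 stuck-at-1, N5 stuck-at-1, N7 stuck-at-1, N8 stuck-at-0, N9 stuck-at-0.
Only N3 stuck-at-0 is consistent with every test.

N3 stuck-at-0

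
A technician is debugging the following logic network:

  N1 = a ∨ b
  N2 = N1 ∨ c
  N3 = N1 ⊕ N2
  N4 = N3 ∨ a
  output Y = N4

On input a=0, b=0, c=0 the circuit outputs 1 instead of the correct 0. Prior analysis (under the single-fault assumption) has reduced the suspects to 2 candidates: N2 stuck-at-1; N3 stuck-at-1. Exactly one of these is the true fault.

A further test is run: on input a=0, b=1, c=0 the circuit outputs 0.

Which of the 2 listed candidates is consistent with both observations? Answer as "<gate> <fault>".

Evaluate each candidate on input a=0, b=1, c=0:
  N2 stuck-at-1: N1=1, N2=1 [stuck-at-1], N3=0, N4=0 → 0 — matches
  N3 stuck-at-1: N1=1, N2=1, N3=1 [stuck-at-1], N4=1 → 1 — eliminated
Only N2 stuck-at-1 reproduces the observed 0.

N2 stuck-at-1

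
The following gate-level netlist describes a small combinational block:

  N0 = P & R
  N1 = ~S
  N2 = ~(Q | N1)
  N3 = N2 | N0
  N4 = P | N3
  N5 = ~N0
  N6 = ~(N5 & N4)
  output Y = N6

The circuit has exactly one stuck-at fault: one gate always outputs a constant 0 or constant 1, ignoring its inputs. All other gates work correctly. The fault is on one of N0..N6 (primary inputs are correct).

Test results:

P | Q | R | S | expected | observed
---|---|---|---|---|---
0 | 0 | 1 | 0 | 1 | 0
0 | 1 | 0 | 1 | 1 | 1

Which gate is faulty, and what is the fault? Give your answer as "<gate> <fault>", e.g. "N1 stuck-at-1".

N1 stuck-at-0

Fault-free values for test 1 (P=0, Q=0, R=1, S=0): N0=0, N1=1, N2=0, N3=0, N4=0, N5=1, N6=1, giving Y=1. Observed 0.
Test 1: faults giving observed 0 are {N1 stuck-at-0, N2 stuck-at-1, N3 stuck-at-1, N4 stuck-at-1, N6 stuck-at-0}.
Test 2 (P=0, Q=1, R=0, S=1): fault-free N0=0, N1=0, N2=0, N3=0, N4=0, N5=1, N6=1 → 1; observed 1. Eliminates N2 stuck-at-1, N3 stuck-at-1, N4 stuck-at-1, N6 stuck-at-0.
Only N1 stuck-at-0 is consistent with every test.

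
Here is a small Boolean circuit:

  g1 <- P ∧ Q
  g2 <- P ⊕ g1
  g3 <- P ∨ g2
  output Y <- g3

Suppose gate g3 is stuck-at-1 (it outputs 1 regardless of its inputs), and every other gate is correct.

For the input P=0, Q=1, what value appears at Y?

1

Propagate with g3 forced: g1=0, g2=0, g3=1 [stuck-at-1].
So Y = 1. (Without the fault it would be 0.)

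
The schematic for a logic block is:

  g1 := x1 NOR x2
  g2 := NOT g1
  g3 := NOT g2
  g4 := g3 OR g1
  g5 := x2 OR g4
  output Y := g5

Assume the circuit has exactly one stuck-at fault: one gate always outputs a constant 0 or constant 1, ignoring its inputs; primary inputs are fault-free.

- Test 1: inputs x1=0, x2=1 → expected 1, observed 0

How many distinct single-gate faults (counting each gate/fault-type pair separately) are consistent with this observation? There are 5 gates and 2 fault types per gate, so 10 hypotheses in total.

1

Fault-free: g1=0, g2=1, g3=0, g4=0, g5=1 → 1. Observed 0.
  g1 stuck-at-0: output 1 ✗
  g1 stuck-at-1: output 1 ✗
  g2 stuck-at-0: output 1 ✗
  g2 stuck-at-1: output 1 ✗
  g3 stuck-at-0: output 1 ✗
  g3 stuck-at-1: output 1 ✗
  g4 stuck-at-0: output 1 ✗
  g4 stuck-at-1: output 1 ✗
  g5 stuck-at-0: output 0 ✓
  g5 stuck-at-1: output 1 ✗
Consistent faults: {g5 stuck-at-0} — 1 in all.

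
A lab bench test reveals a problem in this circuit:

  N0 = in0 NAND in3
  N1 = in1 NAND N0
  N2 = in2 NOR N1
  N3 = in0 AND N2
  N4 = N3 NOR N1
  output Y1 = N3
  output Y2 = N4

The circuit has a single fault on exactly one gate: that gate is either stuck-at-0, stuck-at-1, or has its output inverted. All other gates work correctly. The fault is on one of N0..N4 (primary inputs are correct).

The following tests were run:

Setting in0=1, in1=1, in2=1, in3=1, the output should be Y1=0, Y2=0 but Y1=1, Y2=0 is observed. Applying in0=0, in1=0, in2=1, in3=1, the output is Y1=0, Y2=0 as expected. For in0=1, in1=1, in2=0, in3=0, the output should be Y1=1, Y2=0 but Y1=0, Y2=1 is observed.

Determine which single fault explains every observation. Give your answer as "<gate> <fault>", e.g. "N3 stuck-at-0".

Fault-free values for test 1 (in0=1, in1=1, in2=1, in3=1): N0=0, N1=1, N2=0, N3=0, N4=0, giving Y1=0, Y2=0. Observed Y1=1, Y2=0.
Test 1: faults giving observed Y1=1, Y2=0 are {N2 stuck-at-1, N2 inverted output, N3 stuck-at-1, N3 inverted output}.
Test 2 (in0=0, in1=0, in2=1, in3=1): fault-free N0=1, N1=1, N2=0, N3=0, N4=0 → Y1=0, Y2=0; observed Y1=0, Y2=0. Eliminates N3 stuck-at-1, N3 inverted output.
Test 3 (in0=1, in1=1, in2=0, in3=0): fault-free N0=1, N1=0, N2=1, N3=1, N4=0 → Y1=1, Y2=0; observed Y1=0, Y2=1. Eliminates N2 stuck-at-1.
Only N2 inverted output is consistent with every test.

N2 inverted output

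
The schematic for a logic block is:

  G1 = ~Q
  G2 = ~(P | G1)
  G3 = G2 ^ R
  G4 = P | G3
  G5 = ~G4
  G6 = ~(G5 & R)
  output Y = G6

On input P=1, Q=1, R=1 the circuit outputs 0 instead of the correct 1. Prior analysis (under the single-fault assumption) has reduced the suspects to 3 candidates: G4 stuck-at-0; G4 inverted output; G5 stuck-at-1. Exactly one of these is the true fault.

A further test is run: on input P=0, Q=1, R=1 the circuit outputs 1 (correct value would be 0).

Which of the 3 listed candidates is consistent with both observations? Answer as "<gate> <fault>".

G4 inverted output

Evaluate each candidate on input P=0, Q=1, R=1:
  G4 stuck-at-0: G1=0, G2=1, G3=0, G4=0 [stuck-at-0], G5=1, G6=0 → 0 — eliminated
  G4 inverted output: G1=0, G2=1, G3=0, G4=1 [inverted output], G5=0, G6=1 → 1 — matches
  G5 stuck-at-1: G1=0, G2=1, G3=0, G4=0, G5=1 [stuck-at-1], G6=0 → 0 — eliminated
Only G4 inverted output reproduces the observed 1.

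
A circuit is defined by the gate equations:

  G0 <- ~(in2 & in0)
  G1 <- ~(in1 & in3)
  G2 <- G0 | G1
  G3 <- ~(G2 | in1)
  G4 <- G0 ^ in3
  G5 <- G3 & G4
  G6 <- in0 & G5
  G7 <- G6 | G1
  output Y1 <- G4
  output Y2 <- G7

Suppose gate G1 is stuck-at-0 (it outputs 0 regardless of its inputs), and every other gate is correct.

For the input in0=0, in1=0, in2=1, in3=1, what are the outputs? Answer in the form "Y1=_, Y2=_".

Propagate with G1 forced: G0=1, G1=0 [stuck-at-0], G2=1, G3=0, G4=0, G5=0, G6=0, G7=0.
So the outputs are Y1=0, Y2=0. (Without the fault they would be Y1=0, Y2=1.)

Y1=0, Y2=0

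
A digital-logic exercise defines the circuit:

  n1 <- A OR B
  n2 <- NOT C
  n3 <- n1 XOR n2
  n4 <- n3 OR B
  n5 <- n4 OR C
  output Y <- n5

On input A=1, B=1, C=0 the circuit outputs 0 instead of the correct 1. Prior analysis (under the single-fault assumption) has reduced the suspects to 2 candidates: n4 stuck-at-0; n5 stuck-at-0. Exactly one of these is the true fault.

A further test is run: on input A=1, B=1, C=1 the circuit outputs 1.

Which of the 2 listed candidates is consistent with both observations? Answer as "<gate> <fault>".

n4 stuck-at-0

Evaluate each candidate on input A=1, B=1, C=1:
  n4 stuck-at-0: n1=1, n2=0, n3=1, n4=0 [stuck-at-0], n5=1 → 1 — matches
  n5 stuck-at-0: n1=1, n2=0, n3=1, n4=1, n5=0 [stuck-at-0] → 0 — eliminated
Only n4 stuck-at-0 reproduces the observed 1.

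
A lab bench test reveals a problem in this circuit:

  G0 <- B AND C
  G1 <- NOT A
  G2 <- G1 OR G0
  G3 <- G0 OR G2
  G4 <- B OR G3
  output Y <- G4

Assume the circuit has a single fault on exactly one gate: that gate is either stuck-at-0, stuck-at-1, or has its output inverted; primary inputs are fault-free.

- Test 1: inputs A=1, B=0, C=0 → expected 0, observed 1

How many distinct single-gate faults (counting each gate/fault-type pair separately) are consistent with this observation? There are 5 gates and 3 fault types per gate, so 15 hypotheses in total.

Fault-free: G0=0, G1=0, G2=0, G3=0, G4=0 → 0. Observed 1.
  G0: stuck-at-1, inverted output ✓; others ✗
  G1: stuck-at-1, inverted output ✓; others ✗
  G2: stuck-at-1, inverted output ✓; others ✗
  G3: stuck-at-1, inverted output ✓; others ✗
  G4: stuck-at-1, inverted output ✓; others ✗
Consistent faults: {G0 stuck-at-1, G0 inverted output, G1 stuck-at-1, G1 inverted output, G2 stuck-at-1, G2 inverted output, G3 stuck-at-1, G3 inverted output, G4 stuck-at-1, G4 inverted output} — 10 in all.

10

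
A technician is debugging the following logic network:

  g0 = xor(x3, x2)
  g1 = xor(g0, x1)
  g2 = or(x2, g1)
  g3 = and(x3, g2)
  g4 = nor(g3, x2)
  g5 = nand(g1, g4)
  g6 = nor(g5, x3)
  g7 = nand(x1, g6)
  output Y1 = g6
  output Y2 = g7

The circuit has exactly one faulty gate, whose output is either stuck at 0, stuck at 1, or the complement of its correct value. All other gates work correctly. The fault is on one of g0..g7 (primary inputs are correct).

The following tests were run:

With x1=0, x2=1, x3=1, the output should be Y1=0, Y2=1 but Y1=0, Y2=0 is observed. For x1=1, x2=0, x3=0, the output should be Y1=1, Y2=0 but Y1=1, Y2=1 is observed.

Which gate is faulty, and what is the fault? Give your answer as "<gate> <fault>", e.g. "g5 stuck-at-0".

g7 inverted output

Fault-free values for test 1 (x1=0, x2=1, x3=1): g0=0, g1=0, g2=1, g3=1, g4=0, g5=1, g6=0, g7=1, giving Y1=0, Y2=1. Observed Y1=0, Y2=0.
Test 1: faults giving observed Y1=0, Y2=0 are {g7 stuck-at-0, g7 inverted output}.
Test 2 (x1=1, x2=0, x3=0): fault-free g0=0, g1=1, g2=1, g3=0, g4=1, g5=0, g6=1, g7=0 → Y1=1, Y2=0; observed Y1=1, Y2=1. Eliminates g7 stuck-at-0.
Only g7 inverted output is consistent with every test.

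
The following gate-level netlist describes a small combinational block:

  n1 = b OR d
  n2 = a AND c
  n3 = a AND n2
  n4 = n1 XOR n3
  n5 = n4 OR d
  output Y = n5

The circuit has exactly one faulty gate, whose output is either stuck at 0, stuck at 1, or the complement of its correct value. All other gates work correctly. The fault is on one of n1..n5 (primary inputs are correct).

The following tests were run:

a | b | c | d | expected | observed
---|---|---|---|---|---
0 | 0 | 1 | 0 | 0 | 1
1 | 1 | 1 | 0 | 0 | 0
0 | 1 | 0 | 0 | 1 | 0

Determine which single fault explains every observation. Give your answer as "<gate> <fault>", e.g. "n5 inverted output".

n3 stuck-at-1

Fault-free values for test 1 (a=0, b=0, c=1, d=0): n1=0, n2=0, n3=0, n4=0, n5=0, giving Y=0. Observed 1.
Test 1: faults giving observed 1 are {n1 stuck-at-1, n1 inverted output, n3 stuck-at-1, n3 inverted output, n4 stuck-at-1, n4 inverted output, n5 stuck-at-1, n5 inverted output}.
Test 2 (a=1, b=1, c=1, d=0): fault-free n1=1, n2=1, n3=1, n4=0, n5=0 → 0; observed 0. Eliminates n1 inverted output, n3 inverted output, n4 stuck-at-1, n4 inverted output, n5 stuck-at-1, n5 inverted output.
Test 3 (a=0, b=1, c=0, d=0): fault-free n1=1, n2=0, n3=0, n4=1, n5=1 → 1; observed 0. Eliminates n1 stuck-at-1.
Only n3 stuck-at-1 is consistent with every test.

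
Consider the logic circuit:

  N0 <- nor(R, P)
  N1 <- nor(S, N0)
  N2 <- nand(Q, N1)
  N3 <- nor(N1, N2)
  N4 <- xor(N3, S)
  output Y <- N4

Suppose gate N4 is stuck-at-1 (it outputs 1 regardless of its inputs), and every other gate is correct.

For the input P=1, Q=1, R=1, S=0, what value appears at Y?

Propagate with N4 forced: N0=0, N1=1, N2=0, N3=0, N4=1 [stuck-at-1].
So Y = 1. (Without the fault it would be 0.)

1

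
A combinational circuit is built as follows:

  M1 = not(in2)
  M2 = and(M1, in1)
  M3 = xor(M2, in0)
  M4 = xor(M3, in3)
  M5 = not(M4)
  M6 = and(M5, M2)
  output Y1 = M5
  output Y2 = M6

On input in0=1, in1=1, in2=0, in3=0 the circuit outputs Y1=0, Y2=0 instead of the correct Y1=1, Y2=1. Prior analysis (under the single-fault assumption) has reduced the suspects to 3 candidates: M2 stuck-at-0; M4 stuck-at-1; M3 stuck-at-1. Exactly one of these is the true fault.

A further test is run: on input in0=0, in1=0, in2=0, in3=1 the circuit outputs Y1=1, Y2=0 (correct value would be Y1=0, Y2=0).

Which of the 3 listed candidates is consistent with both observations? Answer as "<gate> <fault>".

M3 stuck-at-1

Evaluate each candidate on input in0=0, in1=0, in2=0, in3=1:
  M2 stuck-at-0: M1=1, M2=0 [stuck-at-0], M3=0, M4=1, M5=0, M6=0 → Y1=0, Y2=0 — eliminated
  M4 stuck-at-1: M1=1, M2=0, M3=0, M4=1 [stuck-at-1], M5=0, M6=0 → Y1=0, Y2=0 — eliminated
  M3 stuck-at-1: M1=1, M2=0, M3=1 [stuck-at-1], M4=0, M5=1, M6=0 → Y1=1, Y2=0 — matches
Only M3 stuck-at-1 reproduces the observed Y1=1, Y2=0.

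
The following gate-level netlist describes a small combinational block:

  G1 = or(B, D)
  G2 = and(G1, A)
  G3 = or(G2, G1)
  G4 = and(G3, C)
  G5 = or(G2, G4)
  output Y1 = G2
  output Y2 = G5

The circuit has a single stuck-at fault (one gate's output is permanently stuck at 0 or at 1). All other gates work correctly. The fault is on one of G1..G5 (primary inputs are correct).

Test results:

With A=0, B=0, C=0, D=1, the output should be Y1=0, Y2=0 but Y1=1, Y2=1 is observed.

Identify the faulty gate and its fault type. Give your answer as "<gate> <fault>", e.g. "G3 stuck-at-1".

Fault-free values for test 1 (A=0, B=0, C=0, D=1): G1=1, G2=0, G3=1, G4=0, G5=0, giving Y1=0, Y2=0. Observed Y1=1, Y2=1.
Test 1: faults giving observed Y1=1, Y2=1 are {G2 stuck-at-1}.
Only G2 stuck-at-1 is consistent with every test.

G2 stuck-at-1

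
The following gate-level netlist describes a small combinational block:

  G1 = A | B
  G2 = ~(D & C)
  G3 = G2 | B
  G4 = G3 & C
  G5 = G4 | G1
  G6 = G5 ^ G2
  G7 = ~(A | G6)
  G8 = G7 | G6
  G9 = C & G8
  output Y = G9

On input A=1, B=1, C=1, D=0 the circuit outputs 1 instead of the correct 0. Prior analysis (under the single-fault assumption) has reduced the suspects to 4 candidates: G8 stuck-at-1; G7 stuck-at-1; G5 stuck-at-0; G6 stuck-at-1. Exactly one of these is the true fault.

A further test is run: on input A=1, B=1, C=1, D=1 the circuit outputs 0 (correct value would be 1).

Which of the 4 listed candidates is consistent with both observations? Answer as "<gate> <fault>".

G5 stuck-at-0

Evaluate each candidate on input A=1, B=1, C=1, D=1:
  G8 stuck-at-1: G1=1, G2=0, G3=1, G4=1, G5=1, G6=1, G7=0, G8=1 [stuck-at-1], G9=1 → 1 — eliminated
  G7 stuck-at-1: G1=1, G2=0, G3=1, G4=1, G5=1, G6=1, G7=1 [stuck-at-1], G8=1, G9=1 → 1 — eliminated
  G5 stuck-at-0: G1=1, G2=0, G3=1, G4=1, G5=0 [stuck-at-0], G6=0, G7=0, G8=0, G9=0 → 0 — matches
  G6 stuck-at-1: G1=1, G2=0, G3=1, G4=1, G5=1, G6=1 [stuck-at-1], G7=0, G8=1, G9=1 → 1 — eliminated
Only G5 stuck-at-0 reproduces the observed 0.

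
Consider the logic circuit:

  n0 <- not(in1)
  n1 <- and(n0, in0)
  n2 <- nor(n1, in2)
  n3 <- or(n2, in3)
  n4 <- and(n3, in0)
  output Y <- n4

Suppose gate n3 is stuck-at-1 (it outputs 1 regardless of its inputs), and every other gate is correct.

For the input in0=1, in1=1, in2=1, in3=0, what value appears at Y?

1

Propagate with n3 forced: n0=0, n1=0, n2=0, n3=1 [stuck-at-1], n4=1.
So Y = 1. (Without the fault it would be 0.)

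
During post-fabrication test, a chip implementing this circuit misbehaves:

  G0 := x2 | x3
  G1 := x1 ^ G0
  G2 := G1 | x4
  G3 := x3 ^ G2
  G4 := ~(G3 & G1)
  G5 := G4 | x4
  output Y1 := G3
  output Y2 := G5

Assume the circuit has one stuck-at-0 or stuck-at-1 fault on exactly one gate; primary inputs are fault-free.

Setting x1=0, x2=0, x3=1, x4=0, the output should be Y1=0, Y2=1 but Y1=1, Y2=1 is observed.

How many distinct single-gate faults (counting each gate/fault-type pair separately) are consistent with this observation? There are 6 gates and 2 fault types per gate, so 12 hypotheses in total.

2

Fault-free: G0=1, G1=1, G2=1, G3=0, G4=1, G5=1 → Y1=0, Y2=1. Observed Y1=1, Y2=1.
  G0 stuck-at-0: output Y1=1, Y2=1 ✓
  G0 stuck-at-1: output Y1=0, Y2=1 ✗
  G1 stuck-at-0: output Y1=1, Y2=1 ✓
  G1 stuck-at-1: output Y1=0, Y2=1 ✗
  G2 stuck-at-0: output Y1=1, Y2=0 ✗
  G2 stuck-at-1: output Y1=0, Y2=1 ✗
  G3 stuck-at-0: output Y1=0, Y2=1 ✗
  G3 stuck-at-1: output Y1=1, Y2=0 ✗
  G4 stuck-at-0: output Y1=0, Y2=0 ✗
  G4 stuck-at-1: output Y1=0, Y2=1 ✗
  G5 stuck-at-0: output Y1=0, Y2=0 ✗
  G5 stuck-at-1: output Y1=0, Y2=1 ✗
Consistent faults: {G0 stuck-at-0, G1 stuck-at-0} — 2 in all.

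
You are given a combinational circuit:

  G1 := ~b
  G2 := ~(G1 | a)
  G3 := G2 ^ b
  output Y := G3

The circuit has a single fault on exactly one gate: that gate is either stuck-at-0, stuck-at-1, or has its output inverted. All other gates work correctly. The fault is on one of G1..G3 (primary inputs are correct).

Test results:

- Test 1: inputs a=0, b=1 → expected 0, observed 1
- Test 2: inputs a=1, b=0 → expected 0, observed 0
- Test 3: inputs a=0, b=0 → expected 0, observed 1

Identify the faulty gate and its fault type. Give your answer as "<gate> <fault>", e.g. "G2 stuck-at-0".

G1 inverted output

Fault-free values for test 1 (a=0, b=1): G1=0, G2=1, G3=0, giving Y=0. Observed 1.
Test 1: faults giving observed 1 are {G1 stuck-at-1, G1 inverted output, G2 stuck-at-0, G2 inverted output, G3 stuck-at-1, G3 inverted output}.
Test 2 (a=1, b=0): fault-free G1=1, G2=0, G3=0 → 0; observed 0. Eliminates G2 inverted output, G3 stuck-at-1, G3 inverted output.
Test 3 (a=0, b=0): fault-free G1=1, G2=0, G3=0 → 0; observed 1. Eliminates G1 stuck-at-1, G2 stuck-at-0.
Only G1 inverted output is consistent with every test.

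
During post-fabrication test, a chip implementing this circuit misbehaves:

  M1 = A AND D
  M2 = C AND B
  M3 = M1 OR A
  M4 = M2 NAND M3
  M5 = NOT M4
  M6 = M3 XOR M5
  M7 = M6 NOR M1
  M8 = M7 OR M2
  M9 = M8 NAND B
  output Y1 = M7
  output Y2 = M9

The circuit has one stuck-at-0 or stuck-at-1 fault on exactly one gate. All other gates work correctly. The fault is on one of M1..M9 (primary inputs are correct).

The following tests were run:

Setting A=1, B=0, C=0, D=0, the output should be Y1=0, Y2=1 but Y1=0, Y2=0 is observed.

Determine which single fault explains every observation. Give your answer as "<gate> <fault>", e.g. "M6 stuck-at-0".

M9 stuck-at-0

Fault-free values for test 1 (A=1, B=0, C=0, D=0): M1=0, M2=0, M3=1, M4=1, M5=0, M6=1, M7=0, M8=0, M9=1, giving Y1=0, Y2=1. Observed Y1=0, Y2=0.
Test 1: faults giving observed Y1=0, Y2=0 are {M9 stuck-at-0}.
Only M9 stuck-at-0 is consistent with every test.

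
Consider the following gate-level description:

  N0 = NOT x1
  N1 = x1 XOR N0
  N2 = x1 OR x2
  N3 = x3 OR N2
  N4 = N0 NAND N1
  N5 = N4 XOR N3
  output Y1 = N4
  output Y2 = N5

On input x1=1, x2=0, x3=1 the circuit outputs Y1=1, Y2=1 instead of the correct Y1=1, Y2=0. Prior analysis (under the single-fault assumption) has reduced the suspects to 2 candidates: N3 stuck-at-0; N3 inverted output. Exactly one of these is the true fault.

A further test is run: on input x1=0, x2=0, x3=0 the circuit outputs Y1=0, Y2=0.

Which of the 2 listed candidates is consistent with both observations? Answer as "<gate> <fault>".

Evaluate each candidate on input x1=0, x2=0, x3=0:
  N3 stuck-at-0: N0=1, N1=1, N2=0, N3=0 [stuck-at-0], N4=0, N5=0 → Y1=0, Y2=0 — matches
  N3 inverted output: N0=1, N1=1, N2=0, N3=1 [inverted output], N4=0, N5=1 → Y1=0, Y2=1 — eliminated
Only N3 stuck-at-0 reproduces the observed Y1=0, Y2=0.

N3 stuck-at-0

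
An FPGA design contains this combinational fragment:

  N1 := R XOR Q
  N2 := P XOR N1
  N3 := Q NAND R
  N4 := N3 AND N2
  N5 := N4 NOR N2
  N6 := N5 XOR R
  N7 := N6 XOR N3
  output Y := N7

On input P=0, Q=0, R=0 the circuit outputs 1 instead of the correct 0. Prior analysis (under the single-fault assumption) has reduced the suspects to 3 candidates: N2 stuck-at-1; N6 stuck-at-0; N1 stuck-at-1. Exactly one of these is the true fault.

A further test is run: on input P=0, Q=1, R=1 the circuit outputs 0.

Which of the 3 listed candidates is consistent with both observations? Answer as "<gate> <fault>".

N6 stuck-at-0

Evaluate each candidate on input P=0, Q=1, R=1:
  N2 stuck-at-1: N1=0, N2=1 [stuck-at-1], N3=0, N4=0, N5=0, N6=1, N7=1 → 1 — eliminated
  N6 stuck-at-0: N1=0, N2=0, N3=0, N4=0, N5=1, N6=0 [stuck-at-0], N7=0 → 0 — matches
  N1 stuck-at-1: N1=1 [stuck-at-1], N2=1, N3=0, N4=0, N5=0, N6=1, N7=1 → 1 — eliminated
Only N6 stuck-at-0 reproduces the observed 0.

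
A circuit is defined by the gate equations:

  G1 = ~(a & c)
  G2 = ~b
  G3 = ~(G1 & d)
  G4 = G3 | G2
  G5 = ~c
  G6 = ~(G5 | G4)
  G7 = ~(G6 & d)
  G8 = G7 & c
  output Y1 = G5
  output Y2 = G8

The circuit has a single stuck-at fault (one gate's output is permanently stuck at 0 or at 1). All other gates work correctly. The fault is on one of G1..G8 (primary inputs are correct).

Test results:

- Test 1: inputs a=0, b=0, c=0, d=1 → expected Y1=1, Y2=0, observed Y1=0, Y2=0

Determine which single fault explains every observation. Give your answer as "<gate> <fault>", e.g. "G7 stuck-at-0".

Fault-free values for test 1 (a=0, b=0, c=0, d=1): G1=1, G2=1, G3=0, G4=1, G5=1, G6=0, G7=1, G8=0, giving Y1=1, Y2=0. Observed Y1=0, Y2=0.
Test 1: faults giving observed Y1=0, Y2=0 are {G5 stuck-at-0}.
Only G5 stuck-at-0 is consistent with every test.

G5 stuck-at-0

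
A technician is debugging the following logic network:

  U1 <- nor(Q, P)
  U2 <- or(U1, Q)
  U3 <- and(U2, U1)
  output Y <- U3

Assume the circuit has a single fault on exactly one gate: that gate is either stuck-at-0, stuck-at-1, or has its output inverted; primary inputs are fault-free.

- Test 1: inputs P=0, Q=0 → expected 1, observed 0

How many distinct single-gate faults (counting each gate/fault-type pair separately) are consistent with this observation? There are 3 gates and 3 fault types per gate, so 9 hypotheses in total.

6

Fault-free: U1=1, U2=1, U3=1 → 1. Observed 0.
  U1 stuck-at-0: output 0 ✓
  U1 stuck-at-1: output 1 ✗
  U1 inverted output: output 0 ✓
  U2 stuck-at-0: output 0 ✓
  U2 stuck-at-1: output 1 ✗
  U2 inverted output: output 0 ✓
  U3 stuck-at-0: output 0 ✓
  U3 stuck-at-1: output 1 ✗
  U3 inverted output: output 0 ✓
Consistent faults: {U1 stuck-at-0, U1 inverted output, U2 stuck-at-0, U2 inverted output, U3 stuck-at-0, U3 inverted output} — 6 in all.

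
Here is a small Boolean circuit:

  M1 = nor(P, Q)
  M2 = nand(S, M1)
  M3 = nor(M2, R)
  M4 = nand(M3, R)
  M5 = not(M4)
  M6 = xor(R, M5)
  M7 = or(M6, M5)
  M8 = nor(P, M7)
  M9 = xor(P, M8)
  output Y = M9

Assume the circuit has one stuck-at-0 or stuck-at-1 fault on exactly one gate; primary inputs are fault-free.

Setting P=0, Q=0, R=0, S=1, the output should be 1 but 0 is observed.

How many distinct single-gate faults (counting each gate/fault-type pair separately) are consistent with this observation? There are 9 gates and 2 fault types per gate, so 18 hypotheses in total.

6

Fault-free: M1=1, M2=0, M3=1, M4=1, M5=0, M6=0, M7=0, M8=1, M9=1 → 1. Observed 0.
  M1: none of the 2 fault types match ✗
  M2: none of the 2 fault types match ✗
  M3: none of the 2 fault types match ✗
  M4: stuck-at-0 ✓; others ✗
  M5: stuck-at-1 ✓; others ✗
  M6: stuck-at-1 ✓; others ✗
  M7: stuck-at-1 ✓; others ✗
  M8: stuck-at-0 ✓; others ✗
  M9: stuck-at-0 ✓; others ✗
Consistent faults: {M4 stuck-at-0, M5 stuck-at-1, M6 stuck-at-1, M7 stuck-at-1, M8 stuck-at-0, M9 stuck-at-0} — 6 in all.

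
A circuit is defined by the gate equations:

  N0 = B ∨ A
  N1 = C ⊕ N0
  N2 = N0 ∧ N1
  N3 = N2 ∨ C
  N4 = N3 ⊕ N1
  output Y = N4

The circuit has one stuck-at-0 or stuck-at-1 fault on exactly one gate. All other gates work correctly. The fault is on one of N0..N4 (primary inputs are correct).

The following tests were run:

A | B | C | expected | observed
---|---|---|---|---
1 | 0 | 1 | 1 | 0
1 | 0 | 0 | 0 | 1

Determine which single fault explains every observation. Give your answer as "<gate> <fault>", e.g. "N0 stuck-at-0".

N3 stuck-at-0

Fault-free values for test 1 (A=1, B=0, C=1): N0=1, N1=0, N2=0, N3=1, N4=1, giving Y=1. Observed 0.
Test 1: faults giving observed 0 are {N0 stuck-at-0, N1 stuck-at-1, N3 stuck-at-0, N4 stuck-at-0}.
Test 2 (A=1, B=0, C=0): fault-free N0=1, N1=1, N2=1, N3=1, N4=0 → 0; observed 1. Eliminates N0 stuck-at-0, N1 stuck-at-1, N4 stuck-at-0.
Only N3 stuck-at-0 is consistent with every test.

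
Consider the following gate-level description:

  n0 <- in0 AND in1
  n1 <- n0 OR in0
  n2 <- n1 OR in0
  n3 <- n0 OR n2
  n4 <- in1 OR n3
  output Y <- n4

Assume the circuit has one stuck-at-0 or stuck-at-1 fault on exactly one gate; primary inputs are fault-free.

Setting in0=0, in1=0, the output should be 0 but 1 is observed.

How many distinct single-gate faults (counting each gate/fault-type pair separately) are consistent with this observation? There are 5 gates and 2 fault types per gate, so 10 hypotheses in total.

Fault-free: n0=0, n1=0, n2=0, n3=0, n4=0 → 0. Observed 1.
  n0 stuck-at-0: output 0 ✗
  n0 stuck-at-1: output 1 ✓
  n1 stuck-at-0: output 0 ✗
  n1 stuck-at-1: output 1 ✓
  n2 stuck-at-0: output 0 ✗
  n2 stuck-at-1: output 1 ✓
  n3 stuck-at-0: output 0 ✗
  n3 stuck-at-1: output 1 ✓
  n4 stuck-at-0: output 0 ✗
  n4 stuck-at-1: output 1 ✓
Consistent faults: {n0 stuck-at-1, n1 stuck-at-1, n2 stuck-at-1, n3 stuck-at-1, n4 stuck-at-1} — 5 in all.

5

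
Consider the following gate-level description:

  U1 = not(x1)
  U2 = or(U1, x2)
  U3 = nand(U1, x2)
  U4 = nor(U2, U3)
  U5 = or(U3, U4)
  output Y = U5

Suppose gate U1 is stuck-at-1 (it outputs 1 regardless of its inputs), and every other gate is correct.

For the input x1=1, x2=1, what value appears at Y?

Propagate with U1 forced: U1=1 [stuck-at-1], U2=1, U3=0, U4=0, U5=0.
So Y = 0. (Without the fault it would be 1.)

0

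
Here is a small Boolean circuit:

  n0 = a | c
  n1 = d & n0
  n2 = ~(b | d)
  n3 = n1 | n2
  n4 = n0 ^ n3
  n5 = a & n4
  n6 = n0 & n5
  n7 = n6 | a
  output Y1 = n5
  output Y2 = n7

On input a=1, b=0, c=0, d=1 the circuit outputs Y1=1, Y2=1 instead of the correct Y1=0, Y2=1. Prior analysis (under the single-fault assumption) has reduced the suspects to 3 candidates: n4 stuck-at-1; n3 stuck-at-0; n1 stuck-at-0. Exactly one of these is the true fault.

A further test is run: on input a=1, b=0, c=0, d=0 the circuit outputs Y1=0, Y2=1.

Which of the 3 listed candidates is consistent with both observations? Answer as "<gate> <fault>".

n1 stuck-at-0

Evaluate each candidate on input a=1, b=0, c=0, d=0:
  n4 stuck-at-1: n0=1, n1=0, n2=1, n3=1, n4=1 [stuck-at-1], n5=1, n6=1, n7=1 → Y1=1, Y2=1 — eliminated
  n3 stuck-at-0: n0=1, n1=0, n2=1, n3=0 [stuck-at-0], n4=1, n5=1, n6=1, n7=1 → Y1=1, Y2=1 — eliminated
  n1 stuck-at-0: n0=1, n1=0 [stuck-at-0], n2=1, n3=1, n4=0, n5=0, n6=0, n7=1 → Y1=0, Y2=1 — matches
Only n1 stuck-at-0 reproduces the observed Y1=0, Y2=1.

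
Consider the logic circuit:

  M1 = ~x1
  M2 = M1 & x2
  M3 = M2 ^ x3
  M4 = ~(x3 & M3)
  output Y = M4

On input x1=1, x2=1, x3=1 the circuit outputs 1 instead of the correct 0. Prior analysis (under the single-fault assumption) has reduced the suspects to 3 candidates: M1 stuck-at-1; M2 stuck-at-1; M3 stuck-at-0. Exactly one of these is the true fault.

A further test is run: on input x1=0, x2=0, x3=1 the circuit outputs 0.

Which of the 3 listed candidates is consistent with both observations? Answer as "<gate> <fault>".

Evaluate each candidate on input x1=0, x2=0, x3=1:
  M1 stuck-at-1: M1=1 [stuck-at-1], M2=0, M3=1, M4=0 → 0 — matches
  M2 stuck-at-1: M1=1, M2=1 [stuck-at-1], M3=0, M4=1 → 1 — eliminated
  M3 stuck-at-0: M1=1, M2=0, M3=0 [stuck-at-0], M4=1 → 1 — eliminated
Only M1 stuck-at-1 reproduces the observed 0.

M1 stuck-at-1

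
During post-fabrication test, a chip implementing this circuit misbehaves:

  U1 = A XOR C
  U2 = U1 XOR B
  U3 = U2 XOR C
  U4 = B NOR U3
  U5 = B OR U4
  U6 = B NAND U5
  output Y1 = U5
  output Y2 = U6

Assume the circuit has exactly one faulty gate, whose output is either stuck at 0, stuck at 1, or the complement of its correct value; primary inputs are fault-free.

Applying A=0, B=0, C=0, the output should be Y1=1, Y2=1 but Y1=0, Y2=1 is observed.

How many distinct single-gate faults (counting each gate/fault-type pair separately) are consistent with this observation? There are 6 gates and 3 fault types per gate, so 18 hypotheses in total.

10

Fault-free: U1=0, U2=0, U3=0, U4=1, U5=1, U6=1 → Y1=1, Y2=1. Observed Y1=0, Y2=1.
  U1: stuck-at-1, inverted output ✓; others ✗
  U2: stuck-at-1, inverted output ✓; others ✗
  U3: stuck-at-1, inverted output ✓; others ✗
  U4: stuck-at-0, inverted output ✓; others ✗
  U5: stuck-at-0, inverted output ✓; others ✗
  U6: none of the 3 fault types match ✗
Consistent faults: {U1 stuck-at-1, U1 inverted output, U2 stuck-at-1, U2 inverted output, U3 stuck-at-1, U3 inverted output, U4 stuck-at-0, U4 inverted output, U5 stuck-at-0, U5 inverted output} — 10 in all.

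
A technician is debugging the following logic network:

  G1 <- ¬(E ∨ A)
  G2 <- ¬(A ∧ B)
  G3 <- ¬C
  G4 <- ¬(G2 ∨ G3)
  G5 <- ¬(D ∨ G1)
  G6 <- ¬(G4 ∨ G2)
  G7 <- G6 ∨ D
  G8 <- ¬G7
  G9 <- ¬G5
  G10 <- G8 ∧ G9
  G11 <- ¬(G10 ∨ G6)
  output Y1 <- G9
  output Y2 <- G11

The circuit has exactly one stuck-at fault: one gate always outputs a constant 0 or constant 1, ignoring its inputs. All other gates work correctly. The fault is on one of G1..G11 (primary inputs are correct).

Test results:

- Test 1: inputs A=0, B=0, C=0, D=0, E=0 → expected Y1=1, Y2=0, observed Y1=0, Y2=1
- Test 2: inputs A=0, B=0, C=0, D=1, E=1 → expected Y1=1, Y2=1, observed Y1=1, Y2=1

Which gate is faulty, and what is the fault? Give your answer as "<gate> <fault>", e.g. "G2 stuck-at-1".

G1 stuck-at-0

Fault-free values for test 1 (A=0, B=0, C=0, D=0, E=0): G1=1, G2=1, G3=1, G4=0, G5=0, G6=0, G7=0, G8=1, G9=1, G10=1, G11=0, giving Y1=1, Y2=0. Observed Y1=0, Y2=1.
Test 1: faults giving observed Y1=0, Y2=1 are {G1 stuck-at-0, G5 stuck-at-1, G9 stuck-at-0}.
Test 2 (A=0, B=0, C=0, D=1, E=1): fault-free G1=0, G2=1, G3=1, G4=0, G5=0, G6=0, G7=1, G8=0, G9=1, G10=0, G11=1 → Y1=1, Y2=1; observed Y1=1, Y2=1. Eliminates G5 stuck-at-1, G9 stuck-at-0.
Only G1 stuck-at-0 is consistent with every test.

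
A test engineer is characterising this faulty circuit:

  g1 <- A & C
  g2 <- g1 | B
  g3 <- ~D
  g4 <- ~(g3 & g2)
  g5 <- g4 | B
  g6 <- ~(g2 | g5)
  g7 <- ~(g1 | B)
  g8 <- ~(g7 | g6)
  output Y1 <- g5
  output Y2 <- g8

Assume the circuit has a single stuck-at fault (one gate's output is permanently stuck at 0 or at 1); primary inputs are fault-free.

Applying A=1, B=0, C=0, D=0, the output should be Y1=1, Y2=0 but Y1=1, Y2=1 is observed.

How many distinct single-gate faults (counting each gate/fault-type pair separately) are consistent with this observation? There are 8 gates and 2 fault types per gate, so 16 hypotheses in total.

Fault-free: g1=0, g2=0, g3=1, g4=1, g5=1, g6=0, g7=1, g8=0 → Y1=1, Y2=0. Observed Y1=1, Y2=1.
  g1: none of the 2 fault types match ✗
  g2: none of the 2 fault types match ✗
  g3: none of the 2 fault types match ✗
  g4: none of the 2 fault types match ✗
  g5: none of the 2 fault types match ✗
  g6: none of the 2 fault types match ✗
  g7: stuck-at-0 ✓; others ✗
  g8: stuck-at-1 ✓; others ✗
Consistent faults: {g7 stuck-at-0, g8 stuck-at-1} — 2 in all.

2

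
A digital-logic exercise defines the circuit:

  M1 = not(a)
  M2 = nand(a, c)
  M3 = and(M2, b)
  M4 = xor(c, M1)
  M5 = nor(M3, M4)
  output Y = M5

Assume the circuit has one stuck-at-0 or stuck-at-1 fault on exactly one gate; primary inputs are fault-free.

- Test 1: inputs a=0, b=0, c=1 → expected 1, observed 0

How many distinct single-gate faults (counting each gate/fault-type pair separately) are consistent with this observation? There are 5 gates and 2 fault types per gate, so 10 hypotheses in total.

4

Fault-free: M1=1, M2=1, M3=0, M4=0, M5=1 → 1. Observed 0.
  M1 stuck-at-0: output 0 ✓
  M1 stuck-at-1: output 1 ✗
  M2 stuck-at-0: output 1 ✗
  M2 stuck-at-1: output 1 ✗
  M3 stuck-at-0: output 1 ✗
  M3 stuck-at-1: output 0 ✓
  M4 stuck-at-0: output 1 ✗
  M4 stuck-at-1: output 0 ✓
  M5 stuck-at-0: output 0 ✓
  M5 stuck-at-1: output 1 ✗
Consistent faults: {M1 stuck-at-0, M3 stuck-at-1, M4 stuck-at-1, M5 stuck-at-0} — 4 in all.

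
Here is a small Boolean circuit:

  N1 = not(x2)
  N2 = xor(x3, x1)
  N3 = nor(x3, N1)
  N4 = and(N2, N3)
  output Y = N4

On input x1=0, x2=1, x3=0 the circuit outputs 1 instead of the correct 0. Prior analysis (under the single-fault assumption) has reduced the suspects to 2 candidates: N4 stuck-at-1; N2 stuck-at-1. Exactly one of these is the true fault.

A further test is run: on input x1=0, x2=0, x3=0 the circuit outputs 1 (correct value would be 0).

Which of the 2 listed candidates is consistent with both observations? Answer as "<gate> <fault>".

N4 stuck-at-1

Evaluate each candidate on input x1=0, x2=0, x3=0:
  N4 stuck-at-1: N1=1, N2=0, N3=0, N4=1 [stuck-at-1] → 1 — matches
  N2 stuck-at-1: N1=1, N2=1 [stuck-at-1], N3=0, N4=0 → 0 — eliminated
Only N4 stuck-at-1 reproduces the observed 1.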